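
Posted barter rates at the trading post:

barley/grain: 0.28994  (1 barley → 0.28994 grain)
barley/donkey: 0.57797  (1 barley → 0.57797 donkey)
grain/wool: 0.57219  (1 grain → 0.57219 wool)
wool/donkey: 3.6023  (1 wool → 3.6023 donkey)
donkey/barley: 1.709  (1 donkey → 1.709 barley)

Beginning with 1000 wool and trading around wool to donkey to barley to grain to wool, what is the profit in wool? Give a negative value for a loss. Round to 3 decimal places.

1000 wool × 3.6023 = 3602.3 donkey
3602.3 donkey × 1.709 = 6156.3307 barley
6156.3307 barley × 0.28994 = 1784.966523158 grain
1784.966523158 grain × 0.57219 = 1021.33999488577602 wool
Net change: 1021.33999488577602 − 1000 = 21.33999488577602 wool

21.340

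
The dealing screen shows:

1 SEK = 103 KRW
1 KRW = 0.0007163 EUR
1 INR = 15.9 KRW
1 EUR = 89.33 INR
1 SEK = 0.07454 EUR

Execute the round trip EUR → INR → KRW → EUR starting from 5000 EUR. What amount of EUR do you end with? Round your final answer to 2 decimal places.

5000 EUR × 89.33 = 446650 INR
446650 INR × 15.9 = 7101735 KRW
7101735 KRW × 0.0007163 = 5086.9727805 EUR

5086.97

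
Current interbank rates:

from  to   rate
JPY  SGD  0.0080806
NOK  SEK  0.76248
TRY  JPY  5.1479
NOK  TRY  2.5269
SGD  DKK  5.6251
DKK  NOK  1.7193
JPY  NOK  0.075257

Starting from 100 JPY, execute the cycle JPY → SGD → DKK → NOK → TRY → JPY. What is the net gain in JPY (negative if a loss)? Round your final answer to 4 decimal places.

1.6585

100 JPY × 0.0080806 = 0.80806 SGD
0.80806 SGD × 5.6251 = 4.545418306 DKK
4.545418306 DKK × 1.7193 = 7.8149376935058 NOK
7.8149376935058 NOK × 2.5269 = 19.74756605771980602 TRY
19.74756605771980602 TRY × 5.1479 = 101.658495308535789410358 JPY
Net change: 101.658495308535789410358 − 100 = 1.658495308535789410358 JPY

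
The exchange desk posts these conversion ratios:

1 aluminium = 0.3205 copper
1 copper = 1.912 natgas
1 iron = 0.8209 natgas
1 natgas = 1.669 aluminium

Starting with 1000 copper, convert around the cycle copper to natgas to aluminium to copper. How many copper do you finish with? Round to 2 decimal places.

1000 copper × 1.912 = 1912 natgas
1912 natgas × 1.669 = 3191.128 aluminium
3191.128 aluminium × 0.3205 = 1022.756524 copper

1022.76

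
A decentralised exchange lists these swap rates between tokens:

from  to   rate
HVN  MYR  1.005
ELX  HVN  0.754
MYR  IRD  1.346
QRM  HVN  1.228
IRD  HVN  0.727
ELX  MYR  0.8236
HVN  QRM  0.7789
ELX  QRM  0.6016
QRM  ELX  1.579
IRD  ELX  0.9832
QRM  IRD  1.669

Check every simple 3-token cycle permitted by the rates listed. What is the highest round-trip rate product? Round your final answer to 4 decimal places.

ELX→MYR→IRD→ELX: 0.8236 × 1.346 × 0.9832 = 1.08994
ELX→QRM→IRD→ELX: 0.6016 × 1.669 × 0.9832 = 0.98720
HVN→MYR→IRD→HVN: 1.005 × 1.346 × 0.727 = 0.98343
QRM→IRD→HVN→QRM: 1.669 × 0.727 × 0.7789 = 0.94509
ELX→HVN→QRM→ELX: 0.754 × 0.7789 × 1.579 = 0.92733
Maximum is ELX→MYR→IRD→ELX at 1.0899; arbitrage exists.

1.0899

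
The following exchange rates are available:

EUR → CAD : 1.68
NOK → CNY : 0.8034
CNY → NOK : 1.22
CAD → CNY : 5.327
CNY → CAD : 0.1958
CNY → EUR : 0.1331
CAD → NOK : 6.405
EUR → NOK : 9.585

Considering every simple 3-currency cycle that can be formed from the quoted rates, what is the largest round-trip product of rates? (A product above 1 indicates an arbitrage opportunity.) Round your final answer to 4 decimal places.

1.1912

CAD→CNY→EUR→CAD: 5.327 × 0.1331 × 1.68 = 1.19116
NOK→CNY→EUR→NOK: 0.8034 × 0.1331 × 9.585 = 1.02495
CAD→NOK→CNY→CAD: 6.405 × 0.8034 × 0.1958 = 1.00754
Maximum is CAD→CNY→EUR→CAD at 1.1912; arbitrage exists.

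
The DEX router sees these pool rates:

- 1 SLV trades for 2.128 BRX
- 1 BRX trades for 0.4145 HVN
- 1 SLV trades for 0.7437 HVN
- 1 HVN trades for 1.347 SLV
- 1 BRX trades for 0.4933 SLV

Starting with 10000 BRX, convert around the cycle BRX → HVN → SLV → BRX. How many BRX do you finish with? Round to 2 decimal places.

10000 BRX × 0.4145 = 4145 HVN
4145 HVN × 1.347 = 5583.315 SLV
5583.315 SLV × 2.128 = 11881.29432 BRX

11881.29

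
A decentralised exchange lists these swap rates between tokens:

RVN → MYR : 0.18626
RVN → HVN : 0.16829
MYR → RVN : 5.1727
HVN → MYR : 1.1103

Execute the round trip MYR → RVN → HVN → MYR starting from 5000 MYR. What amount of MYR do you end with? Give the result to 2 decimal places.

5000 MYR × 5.1727 = 25863.5 RVN
25863.5 RVN × 0.16829 = 4352.568415 HVN
4352.568415 HVN × 1.1103 = 4832.6567111745 MYR

4832.66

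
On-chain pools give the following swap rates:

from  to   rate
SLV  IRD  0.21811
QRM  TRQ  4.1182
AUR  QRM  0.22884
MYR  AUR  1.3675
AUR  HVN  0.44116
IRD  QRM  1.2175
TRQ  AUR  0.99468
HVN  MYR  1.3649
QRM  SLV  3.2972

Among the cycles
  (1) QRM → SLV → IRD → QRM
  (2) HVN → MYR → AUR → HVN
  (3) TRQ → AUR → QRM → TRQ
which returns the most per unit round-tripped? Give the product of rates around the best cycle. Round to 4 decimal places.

(1) 3.2972 × 0.21811 × 1.2175 = 0.87557
(2) 1.3649 × 1.3675 × 0.44116 = 0.82343
(3) 0.99468 × 0.22884 × 4.1182 = 0.93740
Highest is cycle (3) at 0.9374 (≤1, no arbitrage).

0.9374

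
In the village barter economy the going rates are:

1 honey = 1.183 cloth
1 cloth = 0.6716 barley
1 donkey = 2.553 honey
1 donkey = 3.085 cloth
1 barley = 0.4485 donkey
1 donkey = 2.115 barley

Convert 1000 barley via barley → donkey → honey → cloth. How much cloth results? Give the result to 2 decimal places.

1000 barley × 0.4485 = 448.5 donkey
448.5 donkey × 2.553 = 1145.0205 honey
1145.0205 honey × 1.183 = 1354.5592515 cloth

1354.56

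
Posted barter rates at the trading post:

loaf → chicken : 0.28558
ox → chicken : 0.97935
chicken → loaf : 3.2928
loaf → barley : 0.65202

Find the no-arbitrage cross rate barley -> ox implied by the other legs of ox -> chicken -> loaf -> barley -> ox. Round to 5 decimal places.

0.47559

Known legs of the cycle: 0.97935 × 3.2928 × 0.65202 = 2.1026364954336
For no arbitrage the full-cycle product must be 1, so the missing rate is 1 / 2.1026364954336 ≈ 0.4755934.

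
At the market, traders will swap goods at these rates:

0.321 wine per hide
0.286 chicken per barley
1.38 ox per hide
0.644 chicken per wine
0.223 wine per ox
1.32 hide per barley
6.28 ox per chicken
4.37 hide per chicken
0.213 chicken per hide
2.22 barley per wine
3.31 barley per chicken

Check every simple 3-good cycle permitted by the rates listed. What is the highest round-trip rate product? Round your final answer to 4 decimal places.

wine→barley→hide→wine: 2.22 × 1.32 × 0.321 = 0.94066
barley→hide→chicken→barley: 1.32 × 0.213 × 3.31 = 0.93064
wine→chicken→hide→wine: 0.644 × 4.37 × 0.321 = 0.90338
wine→chicken→ox→wine: 0.644 × 6.28 × 0.223 = 0.90188
Maximum is wine→barley→hide→wine at 0.9407; no arbitrage — every cycle loses value.

0.9407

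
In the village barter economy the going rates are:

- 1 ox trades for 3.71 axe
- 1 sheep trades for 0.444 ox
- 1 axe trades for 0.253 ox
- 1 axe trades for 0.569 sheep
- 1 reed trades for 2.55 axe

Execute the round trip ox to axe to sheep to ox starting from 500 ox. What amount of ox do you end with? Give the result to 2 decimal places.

468.64

500 ox × 3.71 = 1855 axe
1855 axe × 0.569 = 1055.495 sheep
1055.495 sheep × 0.444 = 468.63978 ox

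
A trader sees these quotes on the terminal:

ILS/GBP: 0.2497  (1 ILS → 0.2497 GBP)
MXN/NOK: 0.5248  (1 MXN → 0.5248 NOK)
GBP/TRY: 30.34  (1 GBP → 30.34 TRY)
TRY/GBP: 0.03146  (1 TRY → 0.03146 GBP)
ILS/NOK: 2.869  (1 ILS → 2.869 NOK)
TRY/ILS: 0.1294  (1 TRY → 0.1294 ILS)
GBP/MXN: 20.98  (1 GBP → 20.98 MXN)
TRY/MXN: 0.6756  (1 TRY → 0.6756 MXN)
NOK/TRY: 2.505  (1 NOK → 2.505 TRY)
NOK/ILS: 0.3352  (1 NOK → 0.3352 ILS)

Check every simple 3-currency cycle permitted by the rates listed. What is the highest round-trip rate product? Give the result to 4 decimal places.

TRY→ILS→GBP→TRY: 0.1294 × 0.2497 × 30.34 = 0.98032
TRY→ILS→NOK→TRY: 0.1294 × 2.869 × 2.505 = 0.92998
TRY→MXN→NOK→TRY: 0.6756 × 0.5248 × 2.505 = 0.88816
Maximum is TRY→ILS→GBP→TRY at 0.9803; no arbitrage — every cycle loses value.

0.9803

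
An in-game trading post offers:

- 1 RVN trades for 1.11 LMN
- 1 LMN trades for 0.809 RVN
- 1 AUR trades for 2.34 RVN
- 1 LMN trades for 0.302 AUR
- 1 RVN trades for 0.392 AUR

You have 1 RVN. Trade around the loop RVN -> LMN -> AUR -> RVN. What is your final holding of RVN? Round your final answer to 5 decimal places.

1 RVN × 1.11 = 1.11 LMN
1.11 LMN × 0.302 = 0.33522 AUR
0.33522 AUR × 2.34 = 0.7844148 RVN

0.78441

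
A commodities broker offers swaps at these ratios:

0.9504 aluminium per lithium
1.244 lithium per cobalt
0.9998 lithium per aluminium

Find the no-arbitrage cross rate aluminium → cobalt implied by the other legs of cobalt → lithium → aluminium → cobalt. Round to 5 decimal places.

0.84581

Known legs of the cycle: 1.244 × 0.9504 = 1.1822976
For no arbitrage the full-cycle product must be 1, so the missing rate is 1 / 1.1822976 ≈ 0.8458107.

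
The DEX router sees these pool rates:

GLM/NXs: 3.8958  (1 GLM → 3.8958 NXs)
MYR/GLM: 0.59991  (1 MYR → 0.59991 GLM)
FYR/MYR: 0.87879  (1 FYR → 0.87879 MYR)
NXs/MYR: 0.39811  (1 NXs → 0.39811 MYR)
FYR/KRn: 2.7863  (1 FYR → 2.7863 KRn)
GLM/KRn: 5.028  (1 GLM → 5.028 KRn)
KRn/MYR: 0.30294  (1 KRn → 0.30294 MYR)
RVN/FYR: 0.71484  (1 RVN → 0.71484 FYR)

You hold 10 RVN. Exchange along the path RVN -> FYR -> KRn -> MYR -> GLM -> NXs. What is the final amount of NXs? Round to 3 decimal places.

10 RVN × 0.71484 = 7.1484 FYR
7.1484 FYR × 2.7863 = 19.91758692 KRn
19.91758692 KRn × 0.30294 = 6.0338337815448 MYR
6.0338337815448 MYR × 0.59991 = 3.619757223886540968 GLM
3.619757223886540968 GLM × 3.8958 = 14.1018501928171863031344 NXs

14.102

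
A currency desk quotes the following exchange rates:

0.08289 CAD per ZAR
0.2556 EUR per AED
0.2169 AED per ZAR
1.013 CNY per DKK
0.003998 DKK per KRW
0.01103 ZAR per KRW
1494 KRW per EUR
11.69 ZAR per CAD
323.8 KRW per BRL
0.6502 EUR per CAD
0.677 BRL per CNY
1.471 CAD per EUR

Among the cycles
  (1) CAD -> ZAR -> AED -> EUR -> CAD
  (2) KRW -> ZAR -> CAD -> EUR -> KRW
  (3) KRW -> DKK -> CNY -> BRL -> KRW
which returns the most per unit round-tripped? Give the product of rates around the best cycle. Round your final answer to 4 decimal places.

0.9533

(1) 11.69 × 0.2169 × 0.2556 × 1.471 = 0.95334
(2) 0.01103 × 0.08289 × 0.6502 × 1494 = 0.88813
(3) 0.003998 × 1.013 × 0.677 × 323.8 = 0.88781
Highest is cycle (1) at 0.9533 (≤1, no arbitrage).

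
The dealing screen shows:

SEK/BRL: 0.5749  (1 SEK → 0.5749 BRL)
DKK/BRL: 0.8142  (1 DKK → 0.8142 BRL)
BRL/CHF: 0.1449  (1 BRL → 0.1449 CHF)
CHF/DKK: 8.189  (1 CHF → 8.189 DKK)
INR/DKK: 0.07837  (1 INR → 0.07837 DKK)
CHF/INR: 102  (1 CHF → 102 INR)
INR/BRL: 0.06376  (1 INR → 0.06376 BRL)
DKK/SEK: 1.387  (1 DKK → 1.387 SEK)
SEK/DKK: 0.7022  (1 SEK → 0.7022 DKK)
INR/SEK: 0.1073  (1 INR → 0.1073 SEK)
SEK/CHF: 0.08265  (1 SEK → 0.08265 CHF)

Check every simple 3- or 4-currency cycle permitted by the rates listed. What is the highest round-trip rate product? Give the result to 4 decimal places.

DKK→BRL→CHF→DKK: 0.8142 × 0.1449 × 8.189 = 0.96612
DKK→SEK→BRL→CHF→DKK: 1.387 × 0.5749 × 0.1449 × 8.189 = 0.94617
INR→DKK→BRL→CHF→INR: 0.07837 × 0.8142 × 0.1449 × 102 = 0.94308
INR→BRL→CHF→INR: 0.06376 × 0.1449 × 102 = 0.94236
DKK→SEK→CHF→DKK: 1.387 × 0.08265 × 8.189 = 0.93875
INR→DKK→SEK→CHF→INR: 0.07837 × 1.387 × 0.08265 × 102 = 0.91637
INR→SEK→BRL→CHF→INR: 0.1073 × 0.5749 × 0.1449 × 102 = 0.91172
INR→SEK→CHF→INR: 0.1073 × 0.08265 × 102 = 0.90457
Maximum is DKK→BRL→CHF→DKK at 0.9661; no arbitrage — every cycle loses value.

0.9661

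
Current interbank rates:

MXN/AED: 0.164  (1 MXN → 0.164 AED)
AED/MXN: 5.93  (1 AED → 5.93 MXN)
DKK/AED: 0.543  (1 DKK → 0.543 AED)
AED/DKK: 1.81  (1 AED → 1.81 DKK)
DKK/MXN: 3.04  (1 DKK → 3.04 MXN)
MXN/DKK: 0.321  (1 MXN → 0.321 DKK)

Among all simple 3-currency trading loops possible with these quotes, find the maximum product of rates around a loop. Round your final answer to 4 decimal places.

DKK→AED→MXN→DKK: 0.543 × 5.93 × 0.321 = 1.03362
DKK→MXN→AED→DKK: 3.04 × 0.164 × 1.81 = 0.90239
Maximum is DKK→AED→MXN→DKK at 1.0336; arbitrage exists.

1.0336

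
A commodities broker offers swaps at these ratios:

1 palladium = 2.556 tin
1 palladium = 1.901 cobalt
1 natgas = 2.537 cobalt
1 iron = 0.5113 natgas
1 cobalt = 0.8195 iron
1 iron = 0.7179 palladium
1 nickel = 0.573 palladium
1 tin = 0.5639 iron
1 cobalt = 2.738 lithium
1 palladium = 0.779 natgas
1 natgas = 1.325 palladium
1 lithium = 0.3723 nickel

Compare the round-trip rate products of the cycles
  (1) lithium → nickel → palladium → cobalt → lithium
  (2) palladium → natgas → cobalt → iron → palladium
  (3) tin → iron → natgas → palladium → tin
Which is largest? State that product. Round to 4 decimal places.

1.1627

(1) 0.3723 × 0.573 × 1.901 × 2.738 = 1.11036
(2) 0.779 × 2.537 × 0.8195 × 0.7179 = 1.16271
(3) 0.5639 × 0.5113 × 1.325 × 2.556 = 0.97646
Highest is cycle (2) at 1.1627 (>1, arbitrage).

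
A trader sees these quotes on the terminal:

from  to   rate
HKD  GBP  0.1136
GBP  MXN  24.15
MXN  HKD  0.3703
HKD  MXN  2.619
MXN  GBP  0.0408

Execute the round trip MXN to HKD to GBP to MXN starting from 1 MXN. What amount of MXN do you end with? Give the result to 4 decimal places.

1 MXN × 0.3703 = 0.3703 HKD
0.3703 HKD × 0.1136 = 0.04206608 GBP
0.04206608 GBP × 24.15 = 1.015895832 MXN

1.0159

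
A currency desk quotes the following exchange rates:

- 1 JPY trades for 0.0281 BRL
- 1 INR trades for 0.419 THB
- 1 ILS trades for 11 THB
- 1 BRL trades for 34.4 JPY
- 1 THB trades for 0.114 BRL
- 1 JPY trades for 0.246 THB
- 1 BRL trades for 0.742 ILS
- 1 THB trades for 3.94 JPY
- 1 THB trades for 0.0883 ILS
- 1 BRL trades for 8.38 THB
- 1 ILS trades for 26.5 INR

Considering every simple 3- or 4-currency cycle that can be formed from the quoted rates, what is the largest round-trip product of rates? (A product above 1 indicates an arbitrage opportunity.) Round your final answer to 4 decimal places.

INR→THB→ILS→INR: 0.419 × 0.0883 × 26.5 = 0.98044
JPY→THB→BRL→JPY: 0.246 × 0.114 × 34.4 = 0.96471
INR→THB→BRL→ILS→INR: 0.419 × 0.114 × 0.742 × 26.5 = 0.93922
ILS→THB→BRL→ILS: 11 × 0.114 × 0.742 = 0.93047
JPY→BRL→THB→JPY: 0.0281 × 8.38 × 3.94 = 0.92778
ILS→THB→JPY→BRL→ILS: 11 × 3.94 × 0.0281 × 0.742 = 0.90365
Maximum is INR→THB→ILS→INR at 0.9804; no arbitrage — every cycle loses value.

0.9804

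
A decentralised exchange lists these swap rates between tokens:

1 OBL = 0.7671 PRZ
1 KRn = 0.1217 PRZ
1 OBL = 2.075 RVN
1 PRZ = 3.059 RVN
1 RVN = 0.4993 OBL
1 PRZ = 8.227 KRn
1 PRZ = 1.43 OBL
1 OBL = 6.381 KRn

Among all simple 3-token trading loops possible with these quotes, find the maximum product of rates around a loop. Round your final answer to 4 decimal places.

PRZ→RVN→OBL→PRZ: 3.059 × 0.4993 × 0.7671 = 1.17164
KRn→PRZ→OBL→KRn: 0.1217 × 1.43 × 6.381 = 1.11049
Maximum is PRZ→RVN→OBL→PRZ at 1.1716; arbitrage exists.

1.1716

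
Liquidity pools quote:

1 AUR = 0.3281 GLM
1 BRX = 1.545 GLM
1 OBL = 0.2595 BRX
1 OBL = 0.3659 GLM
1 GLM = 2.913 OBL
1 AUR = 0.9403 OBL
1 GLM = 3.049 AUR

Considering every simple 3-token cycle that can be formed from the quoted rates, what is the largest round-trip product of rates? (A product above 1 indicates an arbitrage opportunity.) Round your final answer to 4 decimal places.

1.1679

OBL→BRX→GLM→OBL: 0.2595 × 1.545 × 2.913 = 1.16790
OBL→GLM→AUR→OBL: 0.3659 × 3.049 × 0.9403 = 1.04903
Maximum is OBL→BRX→GLM→OBL at 1.1679; arbitrage exists.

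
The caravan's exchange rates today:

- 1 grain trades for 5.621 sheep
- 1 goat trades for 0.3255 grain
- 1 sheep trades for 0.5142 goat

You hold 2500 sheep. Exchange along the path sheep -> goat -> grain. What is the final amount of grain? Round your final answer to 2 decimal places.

2500 sheep × 0.5142 = 1285.5 goat
1285.5 goat × 0.3255 = 418.43025 grain

418.43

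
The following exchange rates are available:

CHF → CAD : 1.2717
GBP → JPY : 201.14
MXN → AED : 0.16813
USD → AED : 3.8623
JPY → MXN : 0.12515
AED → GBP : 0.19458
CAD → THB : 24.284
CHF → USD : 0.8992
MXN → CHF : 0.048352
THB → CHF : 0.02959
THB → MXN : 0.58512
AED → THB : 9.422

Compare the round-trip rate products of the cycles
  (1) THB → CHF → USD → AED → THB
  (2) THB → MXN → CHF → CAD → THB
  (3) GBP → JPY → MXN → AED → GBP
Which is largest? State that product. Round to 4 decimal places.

0.9683

(1) 0.02959 × 0.8992 × 3.8623 × 9.422 = 0.96826
(2) 0.58512 × 0.048352 × 1.2717 × 24.284 = 0.87370
(3) 201.14 × 0.12515 × 0.16813 × 0.19458 = 0.82352
Highest is cycle (1) at 0.9683 (≤1, no arbitrage).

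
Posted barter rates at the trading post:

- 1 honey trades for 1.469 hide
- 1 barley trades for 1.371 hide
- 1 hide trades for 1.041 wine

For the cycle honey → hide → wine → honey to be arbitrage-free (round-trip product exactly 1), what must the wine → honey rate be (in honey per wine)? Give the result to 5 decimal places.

Known legs of the cycle: 1.469 × 1.041 = 1.529229
For no arbitrage the full-cycle product must be 1, so the missing rate is 1 / 1.529229 ≈ 0.6539243.

0.65392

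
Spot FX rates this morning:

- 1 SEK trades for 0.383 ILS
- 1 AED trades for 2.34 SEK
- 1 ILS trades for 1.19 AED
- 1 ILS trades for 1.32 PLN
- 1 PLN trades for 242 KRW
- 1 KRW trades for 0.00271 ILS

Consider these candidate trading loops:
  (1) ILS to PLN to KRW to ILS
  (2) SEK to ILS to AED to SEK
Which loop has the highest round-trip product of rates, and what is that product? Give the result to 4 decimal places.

1.0665

(1) 1.32 × 242 × 0.00271 = 0.86568
(2) 0.383 × 1.19 × 2.34 = 1.06650
Highest is cycle (2) at 1.0665 (>1, arbitrage).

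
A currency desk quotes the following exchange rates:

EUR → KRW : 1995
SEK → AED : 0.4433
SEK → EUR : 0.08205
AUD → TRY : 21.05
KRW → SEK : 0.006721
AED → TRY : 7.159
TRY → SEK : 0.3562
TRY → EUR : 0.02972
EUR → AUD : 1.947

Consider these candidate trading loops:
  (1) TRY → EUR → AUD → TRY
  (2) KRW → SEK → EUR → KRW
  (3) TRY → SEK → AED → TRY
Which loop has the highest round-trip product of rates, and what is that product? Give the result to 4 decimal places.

1.2181

(1) 0.02972 × 1.947 × 21.05 = 1.21805
(2) 0.006721 × 0.08205 × 1995 = 1.10016
(3) 0.3562 × 0.4433 × 7.159 = 1.13043
Highest is cycle (1) at 1.2181 (>1, arbitrage).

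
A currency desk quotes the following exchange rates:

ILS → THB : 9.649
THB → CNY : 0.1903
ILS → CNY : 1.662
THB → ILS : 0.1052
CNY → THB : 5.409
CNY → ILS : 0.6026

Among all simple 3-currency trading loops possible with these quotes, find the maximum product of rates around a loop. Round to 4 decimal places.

1.1065

ILS→THB→CNY→ILS: 9.649 × 0.1903 × 0.6026 = 1.10650
ILS→CNY→THB→ILS: 1.662 × 5.409 × 0.1052 = 0.94572
Maximum is ILS→THB→CNY→ILS at 1.1065; arbitrage exists.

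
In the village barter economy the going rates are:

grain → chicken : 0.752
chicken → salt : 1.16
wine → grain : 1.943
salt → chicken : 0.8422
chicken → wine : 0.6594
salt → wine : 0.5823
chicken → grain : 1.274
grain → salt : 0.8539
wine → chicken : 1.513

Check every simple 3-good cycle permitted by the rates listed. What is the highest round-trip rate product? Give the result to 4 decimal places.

wine→chicken→salt→wine: 1.513 × 1.16 × 0.5823 = 1.02198
wine→grain→salt→wine: 1.943 × 0.8539 × 0.5823 = 0.96611
wine→grain→chicken→wine: 1.943 × 0.752 × 0.6594 = 0.96347
salt→chicken→grain→salt: 0.8422 × 1.274 × 0.8539 = 0.91620
Maximum is wine→chicken→salt→wine at 1.0220; arbitrage exists.

1.0220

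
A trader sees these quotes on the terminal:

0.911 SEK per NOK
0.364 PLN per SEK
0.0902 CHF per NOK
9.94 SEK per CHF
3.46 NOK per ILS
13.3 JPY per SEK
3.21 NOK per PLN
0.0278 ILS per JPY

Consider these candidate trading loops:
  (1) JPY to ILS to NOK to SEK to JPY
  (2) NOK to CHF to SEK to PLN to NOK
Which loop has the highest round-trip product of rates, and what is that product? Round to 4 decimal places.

(1) 0.0278 × 3.46 × 0.911 × 13.3 = 1.16544
(2) 0.0902 × 9.94 × 0.364 × 3.21 = 1.04761
Highest is cycle (1) at 1.1654 (>1, arbitrage).

1.1654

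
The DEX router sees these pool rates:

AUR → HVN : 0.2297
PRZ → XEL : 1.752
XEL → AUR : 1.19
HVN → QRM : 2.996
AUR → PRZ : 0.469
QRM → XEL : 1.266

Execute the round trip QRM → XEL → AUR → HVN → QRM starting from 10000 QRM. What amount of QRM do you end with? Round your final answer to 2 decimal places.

10367.73

10000 QRM × 1.266 = 12660 XEL
12660 XEL × 1.19 = 15065.4 AUR
15065.4 AUR × 0.2297 = 3460.52238 HVN
3460.52238 HVN × 2.996 = 10367.72505048 QRM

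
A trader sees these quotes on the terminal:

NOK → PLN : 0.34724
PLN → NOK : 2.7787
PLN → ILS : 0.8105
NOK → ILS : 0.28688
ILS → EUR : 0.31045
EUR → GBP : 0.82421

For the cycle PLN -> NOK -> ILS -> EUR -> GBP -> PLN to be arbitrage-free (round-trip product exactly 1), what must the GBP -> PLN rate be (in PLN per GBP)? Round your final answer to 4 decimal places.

Known legs of the cycle: 2.7787 × 0.28688 × 0.31045 × 0.82421 = 0.203972433323111992
For no arbitrage the full-cycle product must be 1, so the missing rate is 1 / 0.203972433323111992 ≈ 4.902623.

4.9026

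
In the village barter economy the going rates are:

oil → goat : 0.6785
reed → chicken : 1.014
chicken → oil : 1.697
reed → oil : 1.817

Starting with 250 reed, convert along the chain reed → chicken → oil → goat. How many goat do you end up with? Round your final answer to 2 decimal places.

250 reed × 1.014 = 253.5 chicken
253.5 chicken × 1.697 = 430.1895 oil
430.1895 oil × 0.6785 = 291.88357575 goat

291.88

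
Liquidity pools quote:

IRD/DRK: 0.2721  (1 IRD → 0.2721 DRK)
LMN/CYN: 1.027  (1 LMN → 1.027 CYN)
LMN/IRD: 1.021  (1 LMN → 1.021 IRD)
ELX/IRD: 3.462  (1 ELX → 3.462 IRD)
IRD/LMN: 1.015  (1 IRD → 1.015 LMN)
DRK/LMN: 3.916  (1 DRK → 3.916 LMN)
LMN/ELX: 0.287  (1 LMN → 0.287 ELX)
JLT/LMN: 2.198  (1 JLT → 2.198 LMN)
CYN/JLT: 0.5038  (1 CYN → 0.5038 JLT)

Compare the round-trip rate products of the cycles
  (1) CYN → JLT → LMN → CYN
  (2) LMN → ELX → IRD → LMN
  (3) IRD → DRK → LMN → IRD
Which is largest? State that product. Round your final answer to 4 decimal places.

1.1373

(1) 0.5038 × 2.198 × 1.027 = 1.13725
(2) 0.287 × 3.462 × 1.015 = 1.00850
(3) 0.2721 × 3.916 × 1.021 = 1.08792
Highest is cycle (1) at 1.1373 (>1, arbitrage).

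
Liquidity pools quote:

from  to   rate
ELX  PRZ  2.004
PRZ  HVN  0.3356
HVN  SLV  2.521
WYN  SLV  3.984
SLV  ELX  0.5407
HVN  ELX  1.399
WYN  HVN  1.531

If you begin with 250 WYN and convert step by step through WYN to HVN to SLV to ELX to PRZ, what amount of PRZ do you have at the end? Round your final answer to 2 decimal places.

250 WYN × 1.531 = 382.75 HVN
382.75 HVN × 2.521 = 964.91275 SLV
964.91275 SLV × 0.5407 = 521.728323925 ELX
521.728323925 ELX × 2.004 = 1045.5435611457 PRZ

1045.54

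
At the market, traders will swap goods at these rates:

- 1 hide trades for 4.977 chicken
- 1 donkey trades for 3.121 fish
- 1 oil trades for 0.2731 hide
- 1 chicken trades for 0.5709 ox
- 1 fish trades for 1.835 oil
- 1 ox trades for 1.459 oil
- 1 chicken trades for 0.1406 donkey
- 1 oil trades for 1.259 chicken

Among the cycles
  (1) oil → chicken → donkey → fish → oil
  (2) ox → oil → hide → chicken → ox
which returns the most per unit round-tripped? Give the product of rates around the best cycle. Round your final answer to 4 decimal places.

(1) 1.259 × 0.1406 × 3.121 × 1.835 = 1.01377
(2) 1.459 × 0.2731 × 4.977 × 0.5709 = 1.13215
Highest is cycle (2) at 1.1322 (>1, arbitrage).

1.1322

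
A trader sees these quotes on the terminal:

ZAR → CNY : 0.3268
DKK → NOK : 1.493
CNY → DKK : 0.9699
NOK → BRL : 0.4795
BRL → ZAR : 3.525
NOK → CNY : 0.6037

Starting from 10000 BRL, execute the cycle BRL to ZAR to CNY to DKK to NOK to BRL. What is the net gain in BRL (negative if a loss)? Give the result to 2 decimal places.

-2001.35

10000 BRL × 3.525 = 35250 ZAR
35250 ZAR × 0.3268 = 11519.7 CNY
11519.7 CNY × 0.9699 = 11172.95703 DKK
11172.95703 DKK × 1.493 = 16681.22484579 NOK
16681.22484579 NOK × 0.4795 = 7998.647313556305 BRL
Net change: 7998.647313556305 − 10000 = -2001.352686443695 BRL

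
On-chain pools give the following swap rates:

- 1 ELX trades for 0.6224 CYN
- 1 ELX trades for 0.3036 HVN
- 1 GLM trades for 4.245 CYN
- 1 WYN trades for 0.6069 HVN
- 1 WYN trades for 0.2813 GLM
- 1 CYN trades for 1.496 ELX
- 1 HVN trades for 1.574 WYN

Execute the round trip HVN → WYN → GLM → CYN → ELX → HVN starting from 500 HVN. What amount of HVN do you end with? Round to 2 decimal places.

500 HVN × 1.574 = 787 WYN
787 WYN × 0.2813 = 221.3831 GLM
221.3831 GLM × 4.245 = 939.7712595 CYN
939.7712595 CYN × 1.496 = 1405.897804212 ELX
1405.897804212 ELX × 0.3036 = 426.8305733587632 HVN

426.83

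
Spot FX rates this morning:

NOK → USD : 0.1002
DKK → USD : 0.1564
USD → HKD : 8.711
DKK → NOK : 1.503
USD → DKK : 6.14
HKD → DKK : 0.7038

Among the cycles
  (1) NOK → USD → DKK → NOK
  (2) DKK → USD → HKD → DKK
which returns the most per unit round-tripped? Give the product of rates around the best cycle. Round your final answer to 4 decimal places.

0.9589

(1) 0.1002 × 6.14 × 1.503 = 0.92469
(2) 0.1564 × 8.711 × 0.7038 = 0.95886
Highest is cycle (2) at 0.9589 (≤1, no arbitrage).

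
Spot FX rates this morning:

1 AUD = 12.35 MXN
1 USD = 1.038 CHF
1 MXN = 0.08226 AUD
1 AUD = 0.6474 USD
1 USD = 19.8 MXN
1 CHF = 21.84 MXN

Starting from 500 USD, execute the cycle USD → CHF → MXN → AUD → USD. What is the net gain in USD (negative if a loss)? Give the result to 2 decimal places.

103.64

500 USD × 1.038 = 519 CHF
519 CHF × 21.84 = 11334.96 MXN
11334.96 MXN × 0.08226 = 932.4138096 AUD
932.4138096 AUD × 0.6474 = 603.64470033504 USD
Net change: 603.64470033504 − 500 = 103.64470033504 USD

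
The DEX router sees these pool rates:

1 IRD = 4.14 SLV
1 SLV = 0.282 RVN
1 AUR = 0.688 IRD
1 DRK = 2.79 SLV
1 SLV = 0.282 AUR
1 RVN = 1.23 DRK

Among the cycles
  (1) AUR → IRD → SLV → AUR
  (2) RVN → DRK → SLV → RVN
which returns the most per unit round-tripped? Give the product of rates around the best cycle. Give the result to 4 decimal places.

0.9677

(1) 0.688 × 4.14 × 0.282 = 0.80323
(2) 1.23 × 2.79 × 0.282 = 0.96774
Highest is cycle (2) at 0.9677 (≤1, no arbitrage).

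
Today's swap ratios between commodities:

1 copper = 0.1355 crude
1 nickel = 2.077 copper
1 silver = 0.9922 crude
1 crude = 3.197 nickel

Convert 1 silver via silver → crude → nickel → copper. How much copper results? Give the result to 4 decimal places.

1 silver × 0.9922 = 0.9922 crude
0.9922 crude × 3.197 = 3.1720634 nickel
3.1720634 nickel × 2.077 = 6.5883756818 copper

6.5884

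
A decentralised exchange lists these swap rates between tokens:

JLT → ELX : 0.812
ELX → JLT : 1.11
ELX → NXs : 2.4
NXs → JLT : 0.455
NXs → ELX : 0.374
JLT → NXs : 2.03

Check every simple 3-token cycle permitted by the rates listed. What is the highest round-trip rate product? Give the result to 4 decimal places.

NXs→JLT→ELX→NXs: 0.455 × 0.812 × 2.4 = 0.88670
NXs→ELX→JLT→NXs: 0.374 × 1.11 × 2.03 = 0.84273
Maximum is NXs→JLT→ELX→NXs at 0.8867; no arbitrage — every cycle loses value.

0.8867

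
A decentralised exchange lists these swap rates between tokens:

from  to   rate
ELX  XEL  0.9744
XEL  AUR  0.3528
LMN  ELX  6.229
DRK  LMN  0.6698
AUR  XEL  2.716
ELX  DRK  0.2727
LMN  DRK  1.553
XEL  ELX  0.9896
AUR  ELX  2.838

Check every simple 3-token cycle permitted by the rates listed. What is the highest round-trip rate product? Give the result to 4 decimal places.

ELX→DRK→LMN→ELX: 0.2727 × 0.6698 × 6.229 = 1.13775
ELX→XEL→AUR→ELX: 0.9744 × 0.3528 × 2.838 = 0.97561
Maximum is ELX→DRK→LMN→ELX at 1.1378; arbitrage exists.

1.1378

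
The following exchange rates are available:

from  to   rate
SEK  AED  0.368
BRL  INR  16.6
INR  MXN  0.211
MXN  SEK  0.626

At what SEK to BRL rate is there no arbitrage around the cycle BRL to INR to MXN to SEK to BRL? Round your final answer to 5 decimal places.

Known legs of the cycle: 16.6 × 0.211 × 0.626 = 2.1926276
For no arbitrage the full-cycle product must be 1, so the missing rate is 1 / 2.1926276 ≈ 0.4560738.

0.45607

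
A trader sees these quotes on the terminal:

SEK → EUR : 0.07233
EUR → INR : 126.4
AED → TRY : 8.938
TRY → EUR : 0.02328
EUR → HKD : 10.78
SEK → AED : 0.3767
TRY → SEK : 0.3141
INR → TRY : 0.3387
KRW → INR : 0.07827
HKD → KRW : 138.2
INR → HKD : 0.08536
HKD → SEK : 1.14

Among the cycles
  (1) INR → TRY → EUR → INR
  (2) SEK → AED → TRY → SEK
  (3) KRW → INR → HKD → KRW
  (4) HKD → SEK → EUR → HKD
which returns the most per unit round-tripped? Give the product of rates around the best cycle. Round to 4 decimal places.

(1) 0.3387 × 0.02328 × 126.4 = 0.99666
(2) 0.3767 × 8.938 × 0.3141 = 1.05756
(3) 0.07827 × 0.08536 × 138.2 = 0.92333
(4) 1.14 × 0.07233 × 10.78 = 0.88888
Highest is cycle (2) at 1.0576 (>1, arbitrage).

1.0576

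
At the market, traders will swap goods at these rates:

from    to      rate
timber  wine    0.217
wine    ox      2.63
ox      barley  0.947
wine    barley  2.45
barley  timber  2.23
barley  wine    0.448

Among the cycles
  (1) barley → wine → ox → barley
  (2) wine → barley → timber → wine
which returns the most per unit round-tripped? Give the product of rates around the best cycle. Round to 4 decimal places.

(1) 0.448 × 2.63 × 0.947 = 1.11579
(2) 2.45 × 2.23 × 0.217 = 1.18558
Highest is cycle (2) at 1.1856 (>1, arbitrage).

1.1856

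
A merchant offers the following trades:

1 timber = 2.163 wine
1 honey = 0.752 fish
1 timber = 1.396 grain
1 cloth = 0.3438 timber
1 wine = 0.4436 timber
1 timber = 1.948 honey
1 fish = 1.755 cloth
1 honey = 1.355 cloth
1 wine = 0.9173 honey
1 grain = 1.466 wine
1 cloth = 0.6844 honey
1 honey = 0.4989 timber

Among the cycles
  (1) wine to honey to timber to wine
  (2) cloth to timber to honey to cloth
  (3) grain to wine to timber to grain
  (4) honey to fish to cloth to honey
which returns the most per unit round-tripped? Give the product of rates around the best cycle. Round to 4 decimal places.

0.9899

(1) 0.9173 × 0.4989 × 2.163 = 0.98988
(2) 0.3438 × 1.948 × 1.355 = 0.90747
(3) 1.466 × 0.4436 × 1.396 = 0.90784
(4) 0.752 × 1.755 × 0.6844 = 0.90324
Highest is cycle (1) at 0.9899 (≤1, no arbitrage).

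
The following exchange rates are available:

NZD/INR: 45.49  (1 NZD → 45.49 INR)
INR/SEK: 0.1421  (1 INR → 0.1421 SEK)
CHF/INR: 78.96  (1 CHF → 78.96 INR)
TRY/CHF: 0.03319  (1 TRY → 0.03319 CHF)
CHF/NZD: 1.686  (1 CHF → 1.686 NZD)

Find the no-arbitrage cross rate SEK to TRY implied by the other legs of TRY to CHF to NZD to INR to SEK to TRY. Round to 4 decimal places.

Known legs of the cycle: 0.03319 × 1.686 × 45.49 × 0.1421 = 0.36172192838586
For no arbitrage the full-cycle product must be 1, so the missing rate is 1 / 0.36172192838586 ≈ 2.764555.

2.7646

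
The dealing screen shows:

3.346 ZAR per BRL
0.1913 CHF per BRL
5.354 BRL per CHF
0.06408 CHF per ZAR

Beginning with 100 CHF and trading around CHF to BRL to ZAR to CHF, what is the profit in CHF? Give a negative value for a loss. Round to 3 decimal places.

100 CHF × 5.354 = 535.4 BRL
535.4 BRL × 3.346 = 1791.4484 ZAR
1791.4484 ZAR × 0.06408 = 114.796013472 CHF
Net change: 114.796013472 − 100 = 14.796013472 CHF

14.796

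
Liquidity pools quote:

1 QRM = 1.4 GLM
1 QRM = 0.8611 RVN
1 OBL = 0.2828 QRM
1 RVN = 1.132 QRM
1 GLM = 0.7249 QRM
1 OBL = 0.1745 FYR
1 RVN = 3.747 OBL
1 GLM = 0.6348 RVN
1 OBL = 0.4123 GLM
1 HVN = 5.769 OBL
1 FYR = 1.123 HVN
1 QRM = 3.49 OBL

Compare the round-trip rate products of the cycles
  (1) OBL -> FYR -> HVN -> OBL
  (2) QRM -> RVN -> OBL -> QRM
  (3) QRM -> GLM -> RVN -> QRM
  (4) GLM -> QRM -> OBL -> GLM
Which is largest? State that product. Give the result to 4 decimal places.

1.1305

(1) 0.1745 × 1.123 × 5.769 = 1.13051
(2) 0.8611 × 3.747 × 0.2828 = 0.91247
(3) 1.4 × 0.6348 × 1.132 = 1.00603
(4) 0.7249 × 3.49 × 0.4123 = 1.04308
Highest is cycle (1) at 1.1305 (>1, arbitrage).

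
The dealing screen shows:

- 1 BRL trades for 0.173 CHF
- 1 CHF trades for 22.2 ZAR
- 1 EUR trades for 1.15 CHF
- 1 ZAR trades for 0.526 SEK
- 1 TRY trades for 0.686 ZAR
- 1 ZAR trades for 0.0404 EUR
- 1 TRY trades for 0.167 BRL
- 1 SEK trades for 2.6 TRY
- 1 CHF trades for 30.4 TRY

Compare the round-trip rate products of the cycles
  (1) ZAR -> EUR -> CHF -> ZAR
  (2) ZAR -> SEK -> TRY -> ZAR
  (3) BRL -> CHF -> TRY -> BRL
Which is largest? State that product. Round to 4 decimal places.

1.0314

(1) 0.0404 × 1.15 × 22.2 = 1.03141
(2) 0.526 × 2.6 × 0.686 = 0.93817
(3) 0.173 × 30.4 × 0.167 = 0.87829
Highest is cycle (1) at 1.0314 (>1, arbitrage).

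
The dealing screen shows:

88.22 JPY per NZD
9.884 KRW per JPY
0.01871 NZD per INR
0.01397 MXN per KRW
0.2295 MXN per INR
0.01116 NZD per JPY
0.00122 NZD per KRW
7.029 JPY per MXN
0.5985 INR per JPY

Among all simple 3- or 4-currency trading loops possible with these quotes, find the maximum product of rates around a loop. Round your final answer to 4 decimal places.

NZD→JPY→KRW→NZD: 88.22 × 9.884 × 0.00122 = 1.06380
INR→NZD→JPY→INR: 0.01871 × 88.22 × 0.5985 = 0.98788
MXN→JPY→KRW→MXN: 7.029 × 9.884 × 0.01397 = 0.97056
MXN→JPY→INR→MXN: 7.029 × 0.5985 × 0.2295 = 0.96547
Maximum is NZD→JPY→KRW→NZD at 1.0638; arbitrage exists.

1.0638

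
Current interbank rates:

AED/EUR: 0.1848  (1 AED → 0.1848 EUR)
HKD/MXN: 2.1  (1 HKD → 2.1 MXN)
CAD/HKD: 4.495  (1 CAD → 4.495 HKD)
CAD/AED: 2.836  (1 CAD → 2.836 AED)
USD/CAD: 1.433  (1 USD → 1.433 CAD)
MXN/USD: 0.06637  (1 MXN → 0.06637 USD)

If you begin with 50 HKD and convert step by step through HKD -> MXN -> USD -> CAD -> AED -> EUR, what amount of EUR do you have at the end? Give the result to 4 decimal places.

50 HKD × 2.1 = 105 MXN
105 MXN × 0.06637 = 6.96885 USD
6.96885 USD × 1.433 = 9.98636205 CAD
9.98636205 CAD × 2.836 = 28.3213227738 AED
28.3213227738 AED × 0.1848 = 5.23378044859824 EUR

5.2338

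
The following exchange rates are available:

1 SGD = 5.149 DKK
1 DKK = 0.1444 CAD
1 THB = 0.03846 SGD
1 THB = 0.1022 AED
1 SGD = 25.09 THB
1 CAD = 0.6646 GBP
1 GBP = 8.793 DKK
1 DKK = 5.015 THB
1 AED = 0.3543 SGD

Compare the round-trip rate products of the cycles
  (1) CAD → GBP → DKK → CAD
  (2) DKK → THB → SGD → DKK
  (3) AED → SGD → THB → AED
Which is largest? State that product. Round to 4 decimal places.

(1) 0.6646 × 8.793 × 0.1444 = 0.84385
(2) 5.015 × 0.03846 × 5.149 = 0.99312
(3) 0.3543 × 25.09 × 0.1022 = 0.90850
Highest is cycle (2) at 0.9931 (≤1, no arbitrage).

0.9931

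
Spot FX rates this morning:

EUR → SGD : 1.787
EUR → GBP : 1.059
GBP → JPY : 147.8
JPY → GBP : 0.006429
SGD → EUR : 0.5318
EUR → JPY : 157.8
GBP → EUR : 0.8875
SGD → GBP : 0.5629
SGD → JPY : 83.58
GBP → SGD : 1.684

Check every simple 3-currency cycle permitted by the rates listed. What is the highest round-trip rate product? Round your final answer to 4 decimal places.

GBP→SGD→EUR→GBP: 1.684 × 0.5318 × 1.059 = 0.94839
GBP→SGD→JPY→GBP: 1.684 × 83.58 × 0.006429 = 0.90487
GBP→EUR→JPY→GBP: 0.8875 × 157.8 × 0.006429 = 0.90037
GBP→EUR→SGD→GBP: 0.8875 × 1.787 × 0.5629 = 0.89274
Maximum is GBP→SGD→EUR→GBP at 0.9484; no arbitrage — every cycle loses value.

0.9484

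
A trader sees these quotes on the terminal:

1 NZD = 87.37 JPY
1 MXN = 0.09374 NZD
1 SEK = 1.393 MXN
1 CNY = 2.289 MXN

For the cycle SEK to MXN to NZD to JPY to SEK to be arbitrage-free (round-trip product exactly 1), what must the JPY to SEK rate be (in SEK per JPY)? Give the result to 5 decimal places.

Known legs of the cycle: 1.393 × 0.09374 × 87.37 = 11.4087588734
For no arbitrage the full-cycle product must be 1, so the missing rate is 1 / 11.4087588734 ≈ 0.0876520.

0.08765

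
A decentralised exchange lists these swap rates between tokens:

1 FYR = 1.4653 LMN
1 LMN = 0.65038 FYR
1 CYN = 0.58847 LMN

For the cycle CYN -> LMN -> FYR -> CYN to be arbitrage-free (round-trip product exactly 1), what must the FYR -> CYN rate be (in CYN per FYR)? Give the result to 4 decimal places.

2.6128

Known legs of the cycle: 0.58847 × 0.65038 = 0.3827291186
For no arbitrage the full-cycle product must be 1, so the missing rate is 1 / 0.3827291186 ≈ 2.612814.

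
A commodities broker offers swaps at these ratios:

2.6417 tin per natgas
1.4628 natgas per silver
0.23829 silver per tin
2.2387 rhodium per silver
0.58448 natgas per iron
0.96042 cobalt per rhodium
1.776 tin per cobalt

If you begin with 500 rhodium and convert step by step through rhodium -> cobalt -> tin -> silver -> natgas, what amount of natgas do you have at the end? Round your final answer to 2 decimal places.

297.28

500 rhodium × 0.96042 = 480.21 cobalt
480.21 cobalt × 1.776 = 852.85296 tin
852.85296 tin × 0.23829 = 203.2263318384 silver
203.2263318384 silver × 1.4628 = 297.27947821321152 natgas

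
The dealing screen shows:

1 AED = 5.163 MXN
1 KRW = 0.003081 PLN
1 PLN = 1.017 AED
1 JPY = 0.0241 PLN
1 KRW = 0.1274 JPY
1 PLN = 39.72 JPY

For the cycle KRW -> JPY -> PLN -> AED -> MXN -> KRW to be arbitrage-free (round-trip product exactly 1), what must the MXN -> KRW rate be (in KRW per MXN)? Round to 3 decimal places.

62.028

Known legs of the cycle: 0.1274 × 0.0241 × 1.017 × 5.163 = 0.01612165223214
For no arbitrage the full-cycle product must be 1, so the missing rate is 1 / 0.01612165223214 ≈ 62.02838.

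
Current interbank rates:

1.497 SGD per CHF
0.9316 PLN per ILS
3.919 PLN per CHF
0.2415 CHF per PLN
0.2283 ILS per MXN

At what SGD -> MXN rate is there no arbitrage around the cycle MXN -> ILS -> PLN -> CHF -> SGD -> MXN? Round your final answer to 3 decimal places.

13.005

Known legs of the cycle: 0.2283 × 0.9316 × 0.2415 × 1.497 = 0.07689079066914
For no arbitrage the full-cycle product must be 1, so the missing rate is 1 / 0.07689079066914 ≈ 13.00546.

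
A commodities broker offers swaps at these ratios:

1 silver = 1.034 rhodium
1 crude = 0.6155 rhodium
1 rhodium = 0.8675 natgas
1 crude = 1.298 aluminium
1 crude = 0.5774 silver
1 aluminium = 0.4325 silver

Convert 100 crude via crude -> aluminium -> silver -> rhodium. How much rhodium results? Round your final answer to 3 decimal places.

100 crude × 1.298 = 129.8 aluminium
129.8 aluminium × 0.4325 = 56.1385 silver
56.1385 silver × 1.034 = 58.047209 rhodium

58.047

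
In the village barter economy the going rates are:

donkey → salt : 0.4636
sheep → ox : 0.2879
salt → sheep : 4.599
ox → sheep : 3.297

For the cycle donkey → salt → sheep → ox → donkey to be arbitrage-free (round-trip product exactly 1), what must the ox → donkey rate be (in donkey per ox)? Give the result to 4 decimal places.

1.6291

Known legs of the cycle: 0.4636 × 4.599 × 0.2879 = 0.61383055356
For no arbitrage the full-cycle product must be 1, so the missing rate is 1 / 0.61383055356 ≈ 1.629114.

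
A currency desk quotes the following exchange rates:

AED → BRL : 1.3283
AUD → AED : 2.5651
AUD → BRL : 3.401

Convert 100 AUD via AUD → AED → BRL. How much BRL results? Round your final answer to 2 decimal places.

340.72

100 AUD × 2.5651 = 256.51 AED
256.51 AED × 1.3283 = 340.722233 BRL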